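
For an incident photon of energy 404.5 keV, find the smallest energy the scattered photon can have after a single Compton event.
156.5903 keV (at θ = 180°)

The scattered photon has minimum energy when its wavelength is maximum, i.e., when the Compton shift Δλ = λ_C(1 − cos θ) is maximum. This occurs at θ = 180° (backscattering), giving Δλ_max = 2λ_C = 4.8526 pm.

Initial wavelength: λ₀ = hc/E₀ = 3.0651 pm
Maximum final wavelength: λ'_max = λ₀ + 2λ_C = 3.0651 + 4.8526 = 7.9177 pm
Minimum final energy: E'_min = hc/λ'_max = 156.5903 keV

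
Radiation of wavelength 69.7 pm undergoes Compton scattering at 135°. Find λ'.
73.8420 pm

Using the Compton formula: λ' = λ + λ_C(1 − cos θ)

For θ = 135°, cos θ = -√2/2 (exact) ≈ -0.7071, so:
1 − cos 135° = 1 − (-√2/2) ≈ 1.7071

Δλ = λ_C × 1.7071 = 2.4263 × 1.7071 = 4.1420 pm

λ' = 69.7 + 4.1420 = 73.8420 pm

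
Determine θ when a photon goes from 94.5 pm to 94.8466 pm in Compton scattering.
31.00°

First find the wavelength shift:
Δλ = λ' - λ = 94.8466 - 94.5 = 0.3466 pm

Using Δλ = λ_C(1 - cos θ), with λ_C = h/(m_e·c) ≈ 2.42631024 pm:
cos θ = 1 - Δλ/λ_C
cos θ = 1 - 0.3466/2.42631024
cos θ = 0.857149

θ = arccos(0.857149)
θ = 31.00°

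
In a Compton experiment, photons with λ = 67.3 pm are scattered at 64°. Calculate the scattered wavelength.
68.6627 pm

Using the Compton scattering formula:
λ' = λ + Δλ = λ + λ_C(1 - cos θ)

Given:
- Initial wavelength λ = 67.3 pm
- Scattering angle θ = 64°
- Compton wavelength λ_C ≈ 2.4263 pm

Calculate the shift:
Δλ = 2.4263 × (1 - cos(64°))
Δλ = 2.4263 × 0.5616
Δλ = 1.3627 pm

Final wavelength:
λ' = 67.3 + 1.3627 = 68.6627 pm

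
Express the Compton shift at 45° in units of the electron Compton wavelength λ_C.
0.2929 λ_C

The Compton shift formula is:
Δλ = λ_C(1 - cos θ)

Dividing both sides by λ_C:
Δλ/λ_C = 1 - cos θ

For θ = 45°:
Δλ/λ_C = 1 - cos(45°)
Δλ/λ_C = 1 - 0.7071
Δλ/λ_C = 0.2929

This means the shift is 0.2929 × λ_C = 0.7106 pm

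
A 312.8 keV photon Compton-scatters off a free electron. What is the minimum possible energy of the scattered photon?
140.6305 keV (at θ = 180°)

The scattered photon has minimum energy when its wavelength is maximum, i.e., when the Compton shift Δλ = λ_C(1 − cos θ) is maximum. This occurs at θ = 180° (backscattering), giving Δλ_max = 2λ_C = 4.8526 pm.

Initial wavelength: λ₀ = hc/E₀ = 3.9637 pm
Maximum final wavelength: λ'_max = λ₀ + 2λ_C = 3.9637 + 4.8526 = 8.8163 pm
Minimum final energy: E'_min = hc/λ'_max = 140.6305 keV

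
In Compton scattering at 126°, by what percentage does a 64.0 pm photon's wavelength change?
6.0195%

Calculate the Compton shift:
Δλ = λ_C(1 - cos(126°))
Δλ = 2.4263 × (1 - cos(126°))
Δλ = 2.4263 × 1.5878
Δλ = 3.8525 pm

Percentage change:
(Δλ/λ₀) × 100 = (3.8525/64.0) × 100
= 6.0195%

(Intermediate values are shown rounded; full precision is carried through to the final answer.)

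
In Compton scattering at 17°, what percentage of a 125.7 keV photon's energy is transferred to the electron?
0.0106 (or 1.06%)

Calculate initial and final photon energies:

Initial: E₀ = 125.7 keV → λ₀ = 9.8635 pm
Compton shift: Δλ = 0.1060 pm
Final wavelength: λ' = 9.9695 pm
Final energy: E' = 124.3633 keV

Fractional energy loss:
(E₀ - E')/E₀ = (125.7000 - 124.3633)/125.7000
= 1.3367/125.7000
= 0.0106
= 1.06%

(Intermediate values are shown rounded; full precision is carried through to the final answer.)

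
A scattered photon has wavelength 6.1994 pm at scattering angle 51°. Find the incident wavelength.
5.3000 pm

From λ' = λ + Δλ, we have λ = λ' - Δλ

First calculate the Compton shift:
Δλ = λ_C(1 - cos θ)
Δλ = 2.4263 × (1 - cos(51°))
Δλ = 2.4263 × 0.3707
Δλ = 0.8994 pm

Initial wavelength:
λ = λ' - Δλ
λ = 6.1994 - 0.8994
λ = 5.3000 pm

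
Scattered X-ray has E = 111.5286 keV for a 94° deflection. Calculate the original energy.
145.5001 keV

Convert final energy to wavelength (hc ≈ 1239.842 keV·pm):
λ' = hc/E' = 1239.842 / 111.5286 = 11.1168 pm

Calculate the Compton shift:
Δλ = λ_C(1 - cos(94°))
Δλ = 2.4263 × (1 - cos(94°))
Δλ = 2.5956 pm

Initial wavelength:
λ = λ' - Δλ = 11.1168 - 2.5956 = 8.5212 pm

Initial energy:
E = hc/λ = 1239.842 / 8.5212 = 145.5001 keV

(Intermediate values are shown rounded; full precision is carried through to the final answer.)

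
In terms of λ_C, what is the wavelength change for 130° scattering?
1.6428 λ_C

The Compton shift formula is:
Δλ = λ_C(1 - cos θ)

Dividing both sides by λ_C:
Δλ/λ_C = 1 - cos θ

For θ = 130°:
Δλ/λ_C = 1 - cos(130°)
Δλ/λ_C = 1 - -0.6428
Δλ/λ_C = 1.6428

This means the shift is 1.6428 × λ_C = 3.9859 pm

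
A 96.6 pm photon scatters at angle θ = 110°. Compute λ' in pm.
99.8562 pm

Using the Compton scattering formula:
λ' = λ + Δλ = λ + λ_C(1 - cos θ)

Given:
- Initial wavelength λ = 96.6 pm
- Scattering angle θ = 110°
- Compton wavelength λ_C ≈ 2.4263 pm

Calculate the shift:
Δλ = 2.4263 × (1 - cos(110°))
Δλ = 2.4263 × 1.3420
Δλ = 3.2562 pm

Final wavelength:
λ' = 96.6 + 3.2562 = 99.8562 pm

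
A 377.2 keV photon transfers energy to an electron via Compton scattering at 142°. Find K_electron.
214.6027 keV

By energy conservation: K_e = E_initial - E_final

First find the scattered photon energy:
Initial wavelength: λ = hc/E = 3.2870 pm
Compton shift: Δλ = λ_C(1 - cos(142°)) = 4.3383 pm
Final wavelength: λ' = 3.2870 + 4.3383 = 7.6252 pm
Final photon energy: E' = hc/λ' = 162.5973 keV

Electron kinetic energy:
K_e = E - E' = 377.2000 - 162.5973 = 214.6027 keV

(Intermediate values are shown rounded; full precision is carried through to the final answer.)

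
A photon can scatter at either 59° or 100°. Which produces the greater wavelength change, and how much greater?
100° produces the larger shift by a factor of 2.420

Calculate both shifts using Δλ = λ_C(1 - cos θ):

For θ₁ = 59°:
Δλ₁ = 2.4263 × (1 - cos(59°))
Δλ₁ = 2.4263 × 0.4850
Δλ₁ = 1.1767 pm

For θ₂ = 100°:
Δλ₂ = 2.4263 × (1 - cos(100°))
Δλ₂ = 2.4263 × 1.1736
Δλ₂ = 2.8476 pm

The 100° angle produces the larger shift.
Ratio: 2.8476/1.1767 = 2.420

(Intermediate values are shown rounded; full precision is carried through to the final answer.)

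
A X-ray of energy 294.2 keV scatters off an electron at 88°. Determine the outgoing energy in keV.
189.1180 keV

First convert energy to wavelength:
λ = hc/E, with hc ≈ 1239.842 keV·pm (i.e. 1239.842 eV·nm)

For E = 294.2 keV = 294200 eV:
λ = 1239.842 keV·pm / 294.2 keV
λ = 4.2143 pm

Calculate the Compton shift:
Δλ = λ_C(1 - cos(88°)) = 2.4263 × 0.9651
Δλ = 2.3416 pm

Final wavelength:
λ' = 4.2143 + 2.3416 = 6.5559 pm

Final energy:
E' = hc/λ' = 1239.842 / 6.5559 = 189.1180 keV

(Intermediate values are shown rounded; full precision is carried through to the final answer.)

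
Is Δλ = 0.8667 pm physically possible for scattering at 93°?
No, inconsistent

Calculate the expected shift for θ = 93°:

Δλ_expected = λ_C(1 - cos(93°))
Δλ_expected = 2.4263 × (1 - cos(93°))
Δλ_expected = 2.4263 × 1.0523
Δλ_expected = 2.5533 pm

Given shift: 0.8667 pm
Expected shift: 2.5533 pm
Difference: 1.6866 pm

The values do not match. The given shift corresponds to θ ≈ 50.0°, not 93°.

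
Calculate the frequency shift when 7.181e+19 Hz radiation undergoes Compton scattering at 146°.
3.700e+19 Hz (decrease)

Convert frequency to wavelength (c = 299792458 m/s):
λ₀ = c/f₀ = 299792458/7.181e+19 = 4.1748010e-12 m = 4.1748 pm

Calculate Compton shift:
Δλ = λ_C(1 - cos(146°)) = 4.4378 pm

Final wavelength:
λ' = λ₀ + Δλ = 4.1748 + 4.4378 = 8.6126 pm

Final frequency:
f' = c/λ' = 299792458/8.6126136e-12 = 3.4808535e+19 Hz

Frequency shift (decrease):
Δf = f₀ - f' = 7.181e+19 - 3.4808535e+19 = 3.700e+19 Hz

(Intermediate values are shown rounded; full precision is carried through to the final answer.)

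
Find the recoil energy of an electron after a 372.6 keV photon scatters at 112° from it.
186.5148 keV

By energy conservation: K_e = E_initial - E_final

First find the scattered photon energy:
Initial wavelength: λ = hc/E = 3.3275 pm
Compton shift: Δλ = λ_C(1 - cos(112°)) = 3.3352 pm
Final wavelength: λ' = 3.3275 + 3.3352 = 6.6628 pm
Final photon energy: E' = hc/λ' = 186.0852 keV

Electron kinetic energy:
K_e = E - E' = 372.6000 - 186.0852 = 186.5148 keV

(Intermediate values are shown rounded; full precision is carried through to the final answer.)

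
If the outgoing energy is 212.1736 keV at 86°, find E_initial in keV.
345.7001 keV

Convert final energy to wavelength (hc ≈ 1239.842 keV·pm):
λ' = hc/E' = 1239.842 / 212.1736 = 5.8435 pm

Calculate the Compton shift:
Δλ = λ_C(1 - cos(86°))
Δλ = 2.4263 × (1 - cos(86°))
Δλ = 2.2571 pm

Initial wavelength:
λ = λ' - Δλ = 5.8435 - 2.2571 = 3.5865 pm

Initial energy:
E = hc/λ = 1239.842 / 3.5865 = 345.7001 keV

(Intermediate values are shown rounded; full precision is carried through to the final answer.)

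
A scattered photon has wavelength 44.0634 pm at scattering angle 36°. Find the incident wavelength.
43.6000 pm

From λ' = λ + Δλ, we have λ = λ' - Δλ

First calculate the Compton shift:
Δλ = λ_C(1 - cos θ)
Δλ = 2.4263 × (1 - cos(36°))
Δλ = 2.4263 × 0.1910
Δλ = 0.4634 pm

Initial wavelength:
λ = λ' - Δλ
λ = 44.0634 - 0.4634
λ = 43.6000 pm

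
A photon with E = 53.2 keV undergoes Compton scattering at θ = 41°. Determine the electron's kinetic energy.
1.3247 keV

By energy conservation: K_e = E_initial - E_final

First find the scattered photon energy:
Initial wavelength: λ = hc/E = 23.3053 pm
Compton shift: Δλ = λ_C(1 - cos(41°)) = 0.5952 pm
Final wavelength: λ' = 23.3053 + 0.5952 = 23.9005 pm
Final photon energy: E' = hc/λ' = 51.8753 keV

Electron kinetic energy:
K_e = E - E' = 53.2000 - 51.8753 = 1.3247 keV

(Intermediate values are shown rounded; full precision is carried through to the final answer.)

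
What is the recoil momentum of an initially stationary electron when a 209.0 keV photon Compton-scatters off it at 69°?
1.1498e-22 kg·m/s

The electron is initially at rest, so by conservation of momentum:
p⃗_e = p⃗₀ − p⃗'  (incident photon momentum minus scattered photon momentum)

Photon momentum magnitudes (p = h/λ = E/c):
λ₀ = hc/E₀ = 5.9323 pm → p₀ = h/λ₀ = 1.1170e-22 kg·m/s
Δλ = λ_C(1 − cos 69°) = 1.5568 pm
λ' = 7.4891 pm → p' = h/λ' = 8.8477e-23 kg·m/s

The scattered photon makes angle θ = 69° with the incident direction, so by the law of cosines:
|p⃗_e|² = p₀² + p'² − 2p₀p'cos θ
|p⃗_e|² = (1.1170e-22)² + (8.8477e-23)² − 2·1.1170e-22·8.8477e-23·cos(69°)
|p⃗_e| = 1.1498e-22 kg·m/s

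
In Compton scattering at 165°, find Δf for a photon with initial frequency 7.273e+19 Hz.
3.901e+19 Hz (decrease)

Convert frequency to wavelength (c = 299792458 m/s):
λ₀ = c/f₀ = 299792458/7.273e+19 = 4.1219917e-12 m = 4.1220 pm

Calculate Compton shift:
Δλ = λ_C(1 - cos(165°)) = 4.7699 pm

Final wavelength:
λ' = λ₀ + Δλ = 4.1220 + 4.7699 = 8.8919 pm

Final frequency:
f' = c/λ' = 299792458/8.8919377e-12 = 3.3715088e+19 Hz

Frequency shift (decrease):
Δf = f₀ - f' = 7.273e+19 - 3.3715088e+19 = 3.901e+19 Hz

(Intermediate values are shown rounded; full precision is carried through to the final answer.)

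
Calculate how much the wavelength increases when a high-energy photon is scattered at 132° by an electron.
4.0498 pm

Using the Compton scattering formula:
Δλ = λ_C(1 - cos θ)

where λ_C = h/(m_e·c) ≈ 2.4263 pm is the Compton wavelength of an electron.

For θ = 132°:
cos(132°) = -0.6691
1 - cos(132°) = 1.6691

Δλ = 2.4263 × 1.6691
Δλ = 4.0498 pm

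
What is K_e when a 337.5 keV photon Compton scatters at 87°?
129.9233 keV

By energy conservation: K_e = E_initial - E_final

First find the scattered photon energy:
Initial wavelength: λ = hc/E = 3.6736 pm
Compton shift: Δλ = λ_C(1 - cos(87°)) = 2.2993 pm
Final wavelength: λ' = 3.6736 + 2.2993 = 5.9729 pm
Final photon energy: E' = hc/λ' = 207.5767 keV

Electron kinetic energy:
K_e = E - E' = 337.5000 - 207.5767 = 129.9233 keV

(Intermediate values are shown rounded; full precision is carried through to the final answer.)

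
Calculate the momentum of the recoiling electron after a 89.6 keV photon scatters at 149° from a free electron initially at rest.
8.1013e-23 kg·m/s

The electron is initially at rest, so by conservation of momentum:
p⃗_e = p⃗₀ − p⃗'  (incident photon momentum minus scattered photon momentum)

Photon momentum magnitudes (p = h/λ = E/c):
λ₀ = hc/E₀ = 13.8375 pm → p₀ = h/λ₀ = 4.7885e-23 kg·m/s
Δλ = λ_C(1 − cos 149°) = 4.5061 pm
λ' = 18.3436 pm → p' = h/λ' = 3.6122e-23 kg·m/s

The scattered photon makes angle θ = 149° with the incident direction, so by the law of cosines:
|p⃗_e|² = p₀² + p'² − 2p₀p'cos θ
|p⃗_e|² = (4.7885e-23)² + (3.6122e-23)² − 2·4.7885e-23·3.6122e-23·cos(149°)
|p⃗_e| = 8.1013e-23 kg·m/s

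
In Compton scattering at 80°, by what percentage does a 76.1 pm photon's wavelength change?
2.6347%

Calculate the Compton shift:
Δλ = λ_C(1 - cos(80°))
Δλ = 2.4263 × (1 - cos(80°))
Δλ = 2.4263 × 0.8264
Δλ = 2.0050 pm

Percentage change:
(Δλ/λ₀) × 100 = (2.0050/76.1) × 100
= 2.6347%

(Intermediate values are shown rounded; full precision is carried through to the final answer.)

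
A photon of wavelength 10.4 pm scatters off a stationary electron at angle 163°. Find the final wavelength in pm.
15.1466 pm

Using the Compton scattering formula:
λ' = λ + Δλ = λ + λ_C(1 - cos θ)

Given:
- Initial wavelength λ = 10.4 pm
- Scattering angle θ = 163°
- Compton wavelength λ_C ≈ 2.4263 pm

Calculate the shift:
Δλ = 2.4263 × (1 - cos(163°))
Δλ = 2.4263 × 1.9563
Δλ = 4.7466 pm

Final wavelength:
λ' = 10.4 + 4.7466 = 15.1466 pm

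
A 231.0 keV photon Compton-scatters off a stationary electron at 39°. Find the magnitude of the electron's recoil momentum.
7.9365e-23 kg·m/s

The electron is initially at rest, so by conservation of momentum:
p⃗_e = p⃗₀ − p⃗'  (incident photon momentum minus scattered photon momentum)

Photon momentum magnitudes (p = h/λ = E/c):
λ₀ = hc/E₀ = 5.3673 pm → p₀ = h/λ₀ = 1.2345e-22 kg·m/s
Δλ = λ_C(1 − cos 39°) = 0.5407 pm
λ' = 5.9080 pm → p' = h/λ' = 1.1215e-22 kg·m/s

The scattered photon makes angle θ = 39° with the incident direction, so by the law of cosines:
|p⃗_e|² = p₀² + p'² − 2p₀p'cos θ
|p⃗_e|² = (1.2345e-22)² + (1.1215e-22)² − 2·1.2345e-22·1.1215e-22·cos(39°)
|p⃗_e| = 7.9365e-23 kg·m/s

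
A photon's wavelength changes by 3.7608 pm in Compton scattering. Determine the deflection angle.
123.37°

From the Compton formula Δλ = λ_C(1 - cos θ), we can solve for θ:

cos θ = 1 - Δλ/λ_C

Given:
- Δλ = 3.7608 pm
- λ_C = h/(m_e·c) ≈ 2.42631024 pm

cos θ = 1 - 3.7608/2.42631024
cos θ = 1 - 1.550008
cos θ = -0.550008

θ = arccos(-0.550008)
θ = 123.37°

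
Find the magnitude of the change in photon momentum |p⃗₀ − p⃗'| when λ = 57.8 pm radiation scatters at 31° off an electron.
6.1092e-24 kg·m/s

Photon momentum magnitude is p = h/λ.

Initial momentum:
p₀ = h/λ = 6.6261e-34/5.7800e-11 = 1.1464e-23 kg·m/s

After scattering:
λ' = λ + Δλ = 57.8 + 0.3466 = 58.1466 pm
p' = h/λ' = 6.6261e-34/5.8147e-11 = 1.1395e-23 kg·m/s

Momentum is a vector; the scattered photon's direction makes angle θ = 31° with the incident direction. The magnitude of the vector change Δp⃗ = p⃗₀ − p⃗' is found from the law of cosines:
|Δp⃗|² = p₀² + p'² − 2p₀p'cos θ
|Δp⃗|² = (1.1464e-23)² + (1.1395e-23)² − 2·1.1464e-23·1.1395e-23·cos(31°)
|Δp⃗| = 6.1092e-24 kg·m/s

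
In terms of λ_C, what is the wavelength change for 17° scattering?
0.0437 λ_C

The Compton shift formula is:
Δλ = λ_C(1 - cos θ)

Dividing both sides by λ_C:
Δλ/λ_C = 1 - cos θ

For θ = 17°:
Δλ/λ_C = 1 - cos(17°)
Δλ/λ_C = 1 - 0.9563
Δλ/λ_C = 0.0437

This means the shift is 0.0437 × λ_C = 0.1060 pm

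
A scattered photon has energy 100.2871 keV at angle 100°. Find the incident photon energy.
130.3000 keV

Convert final energy to wavelength (hc ≈ 1239.842 keV·pm):
λ' = hc/E' = 1239.842 / 100.2871 = 12.3629 pm

Calculate the Compton shift:
Δλ = λ_C(1 - cos(100°))
Δλ = 2.4263 × (1 - cos(100°))
Δλ = 2.8476 pm

Initial wavelength:
λ = λ' - Δλ = 12.3629 - 2.8476 = 9.5153 pm

Initial energy:
E = hc/λ = 1239.842 / 9.5153 = 130.3000 keV

(Intermediate values are shown rounded; full precision is carried through to the final answer.)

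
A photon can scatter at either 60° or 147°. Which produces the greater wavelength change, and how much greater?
147° produces the larger shift by a factor of 3.677

Calculate both shifts using Δλ = λ_C(1 - cos θ):

For θ₁ = 60°:
Δλ₁ = 2.4263 × (1 - cos(60°))
Δλ₁ = 2.4263 × 0.5000
Δλ₁ = 1.2132 pm

For θ₂ = 147°:
Δλ₂ = 2.4263 × (1 - cos(147°))
Δλ₂ = 2.4263 × 1.8387
Δλ₂ = 4.4612 pm

The 147° angle produces the larger shift.
Ratio: 4.4612/1.2132 = 3.677

(Intermediate values are shown rounded; full precision is carried through to the final answer.)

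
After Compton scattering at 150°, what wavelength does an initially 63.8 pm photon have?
68.3276 pm

Using the Compton formula: λ' = λ + λ_C(1 − cos θ)

For θ = 150°, cos θ = -√3/2 (exact) ≈ -0.8660, so:
1 − cos 150° = 1 − (-√3/2) ≈ 1.8660

Δλ = λ_C × 1.8660 = 2.4263 × 1.8660 = 4.5276 pm

λ' = 63.8 + 4.5276 = 68.3276 pm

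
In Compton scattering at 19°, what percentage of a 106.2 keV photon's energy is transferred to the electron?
0.0112 (or 1.12%)

Calculate initial and final photon energies:

Initial: E₀ = 106.2 keV → λ₀ = 11.6746 pm
Compton shift: Δλ = 0.1322 pm
Final wavelength: λ' = 11.8068 pm
Final energy: E' = 105.0110 keV

Fractional energy loss:
(E₀ - E')/E₀ = (106.2000 - 105.0110)/106.2000
= 1.1890/106.2000
= 0.0112
= 1.12%

(Intermediate values are shown rounded; full precision is carried through to the final answer.)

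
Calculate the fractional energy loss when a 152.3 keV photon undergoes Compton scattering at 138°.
0.3419 (or 34.19%)

Calculate initial and final photon energies:

Initial: E₀ = 152.3 keV → λ₀ = 8.1408 pm
Compton shift: Δλ = 4.2294 pm
Final wavelength: λ' = 12.3702 pm
Final energy: E' = 100.2281 keV

Fractional energy loss:
(E₀ - E')/E₀ = (152.3000 - 100.2281)/152.3000
= 52.0719/152.3000
= 0.3419
= 34.19%

(Intermediate values are shown rounded; full precision is carried through to the final answer.)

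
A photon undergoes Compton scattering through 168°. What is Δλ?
4.7996 pm

Using the Compton scattering formula:
Δλ = λ_C(1 - cos θ)

where λ_C = h/(m_e·c) ≈ 2.4263 pm is the Compton wavelength of an electron.

For θ = 168°:
cos(168°) = -0.9781
1 - cos(168°) = 1.9781

Δλ = 2.4263 × 1.9781
Δλ = 4.7996 pm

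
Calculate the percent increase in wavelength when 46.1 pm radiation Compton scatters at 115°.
7.4874%

Calculate the Compton shift:
Δλ = λ_C(1 - cos(115°))
Δλ = 2.4263 × (1 - cos(115°))
Δλ = 2.4263 × 1.4226
Δλ = 3.4517 pm

Percentage change:
(Δλ/λ₀) × 100 = (3.4517/46.1) × 100
= 7.4874%

(Intermediate values are shown rounded; full precision is carried through to the final answer.)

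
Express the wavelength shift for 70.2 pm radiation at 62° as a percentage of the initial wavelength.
1.8337%

Calculate the Compton shift:
Δλ = λ_C(1 - cos(62°))
Δλ = 2.4263 × (1 - cos(62°))
Δλ = 2.4263 × 0.5305
Δλ = 1.2872 pm

Percentage change:
(Δλ/λ₀) × 100 = (1.2872/70.2) × 100
= 1.8337%

(Intermediate values are shown rounded; full precision is carried through to the final answer.)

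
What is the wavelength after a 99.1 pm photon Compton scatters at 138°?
103.3294 pm

Using the Compton scattering formula:
λ' = λ + Δλ = λ + λ_C(1 - cos θ)

Given:
- Initial wavelength λ = 99.1 pm
- Scattering angle θ = 138°
- Compton wavelength λ_C ≈ 2.4263 pm

Calculate the shift:
Δλ = 2.4263 × (1 - cos(138°))
Δλ = 2.4263 × 1.7431
Δλ = 4.2294 pm

Final wavelength:
λ' = 99.1 + 4.2294 = 103.3294 pm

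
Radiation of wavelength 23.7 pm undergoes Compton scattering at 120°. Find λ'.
27.3395 pm

Using the Compton formula: λ' = λ + λ_C(1 − cos θ)

For θ = 120°, cos θ = -1/2 (exact) = -0.5000, so:
1 − cos 120° = 1 − (-1/2) = 1.5000

Δλ = λ_C × 1.5000 = 2.4263 × 1.5000 = 3.6395 pm

λ' = 23.7 + 3.6395 = 27.3395 pm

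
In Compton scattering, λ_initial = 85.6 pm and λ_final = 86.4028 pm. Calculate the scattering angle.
48.00°

First find the wavelength shift:
Δλ = λ' - λ = 86.4028 - 85.6 = 0.8028 pm

Using Δλ = λ_C(1 - cos θ), with λ_C = h/(m_e·c) ≈ 2.42631024 pm:
cos θ = 1 - Δλ/λ_C
cos θ = 1 - 0.8028/2.42631024
cos θ = 0.669127

θ = arccos(0.669127)
θ = 48.00°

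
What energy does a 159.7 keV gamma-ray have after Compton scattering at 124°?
107.3767 keV

First convert energy to wavelength:
λ = hc/E, with hc ≈ 1239.842 keV·pm (i.e. 1239.842 eV·nm)

For E = 159.7 keV = 159700 eV:
λ = 1239.842 keV·pm / 159.7 keV
λ = 7.7636 pm

Calculate the Compton shift:
Δλ = λ_C(1 - cos(124°)) = 2.4263 × 1.5592
Δλ = 3.7831 pm

Final wavelength:
λ' = 7.7636 + 3.7831 = 11.5467 pm

Final energy:
E' = hc/λ' = 1239.842 / 11.5467 = 107.3767 keV

(Intermediate values are shown rounded; full precision is carried through to the final answer.)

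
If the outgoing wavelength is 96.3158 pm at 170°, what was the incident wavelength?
91.5000 pm

From λ' = λ + Δλ, we have λ = λ' - Δλ

First calculate the Compton shift:
Δλ = λ_C(1 - cos θ)
Δλ = 2.4263 × (1 - cos(170°))
Δλ = 2.4263 × 1.9848
Δλ = 4.8158 pm

Initial wavelength:
λ = λ' - Δλ
λ = 96.3158 - 4.8158
λ = 91.5000 pm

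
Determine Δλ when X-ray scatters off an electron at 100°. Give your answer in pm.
2.8476 pm

Using the Compton scattering formula:
Δλ = λ_C(1 - cos θ)

where λ_C = h/(m_e·c) ≈ 2.4263 pm is the Compton wavelength of an electron.

For θ = 100°:
cos(100°) = -0.1736
1 - cos(100°) = 1.1736

Δλ = 2.4263 × 1.1736
Δλ = 2.8476 pm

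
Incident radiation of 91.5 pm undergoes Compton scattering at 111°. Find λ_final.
94.7958 pm

Using the Compton scattering formula:
λ' = λ + Δλ = λ + λ_C(1 - cos θ)

Given:
- Initial wavelength λ = 91.5 pm
- Scattering angle θ = 111°
- Compton wavelength λ_C ≈ 2.4263 pm

Calculate the shift:
Δλ = 2.4263 × (1 - cos(111°))
Δλ = 2.4263 × 1.3584
Δλ = 3.2958 pm

Final wavelength:
λ' = 91.5 + 3.2958 = 94.7958 pm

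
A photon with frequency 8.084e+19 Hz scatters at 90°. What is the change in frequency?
3.197e+19 Hz (decrease)

Convert frequency to wavelength (c = 299792458 m/s):
λ₀ = c/f₀ = 299792458/8.084e+19 = 3.7084668e-12 m = 3.7085 pm

Calculate Compton shift:
Δλ = λ_C(1 - cos(90°)) = 2.4263 pm

Final wavelength:
λ' = λ₀ + Δλ = 3.7085 + 2.4263 = 6.1348 pm

Final frequency:
f' = c/λ' = 299792458/6.1347771e-12 = 4.8867702e+19 Hz

Frequency shift (decrease):
Δf = f₀ - f' = 8.084e+19 - 4.8867702e+19 = 3.197e+19 Hz

(Intermediate values are shown rounded; full precision is carried through to the final answer.)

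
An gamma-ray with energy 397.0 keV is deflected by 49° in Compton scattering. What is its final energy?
313.2864 keV

First convert energy to wavelength:
λ = hc/E, with hc ≈ 1239.842 keV·pm (i.e. 1239.842 eV·nm)

For E = 397.0 keV = 397000 eV:
λ = 1239.842 keV·pm / 397.0 keV
λ = 3.1230 pm

Calculate the Compton shift:
Δλ = λ_C(1 - cos(49°)) = 2.4263 × 0.3439
Δλ = 0.8345 pm

Final wavelength:
λ' = 3.1230 + 0.8345 = 3.9575 pm

Final energy:
E' = hc/λ' = 1239.842 / 3.9575 = 313.2864 keV

(Intermediate values are shown rounded; full precision is carried through to the final answer.)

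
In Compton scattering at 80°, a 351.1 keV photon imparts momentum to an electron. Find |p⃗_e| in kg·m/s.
2.0429e-22 kg·m/s

The electron is initially at rest, so by conservation of momentum:
p⃗_e = p⃗₀ − p⃗'  (incident photon momentum minus scattered photon momentum)

Photon momentum magnitudes (p = h/λ = E/c):
λ₀ = hc/E₀ = 3.5313 pm → p₀ = h/λ₀ = 1.8764e-22 kg·m/s
Δλ = λ_C(1 − cos 80°) = 2.0050 pm
λ' = 5.5363 pm → p' = h/λ' = 1.1968e-22 kg·m/s

The scattered photon makes angle θ = 80° with the incident direction, so by the law of cosines:
|p⃗_e|² = p₀² + p'² − 2p₀p'cos θ
|p⃗_e|² = (1.8764e-22)² + (1.1968e-22)² − 2·1.8764e-22·1.1968e-22·cos(80°)
|p⃗_e| = 2.0429e-22 kg·m/s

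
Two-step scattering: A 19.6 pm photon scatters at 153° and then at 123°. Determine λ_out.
27.9359 pm

Apply Compton shift twice:

First scattering at θ₁ = 153°:
Δλ₁ = λ_C(1 - cos(153°))
Δλ₁ = 2.4263 × 1.8910
Δλ₁ = 4.5882 pm

After first scattering:
λ₁ = 19.6 + 4.5882 = 24.1882 pm

Second scattering at θ₂ = 123°:
Δλ₂ = λ_C(1 - cos(123°))
Δλ₂ = 2.4263 × 1.5446
Δλ₂ = 3.7478 pm

Final wavelength:
λ₂ = 24.1882 + 3.7478 = 27.9359 pm

Total shift: Δλ_total = 4.5882 + 3.7478 = 8.3359 pm

(Intermediate values are shown rounded; full precision is carried through to the final answer.)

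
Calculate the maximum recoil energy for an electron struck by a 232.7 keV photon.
110.9163 keV

Maximum energy transfer occurs at θ = 180° (backscattering).

Initial photon: E₀ = 232.7 keV → λ₀ = 5.3281 pm

Maximum Compton shift (at 180°):
Δλ_max = 2λ_C = 2 × 2.4263 = 4.8526 pm

Final wavelength:
λ' = 5.3281 + 4.8526 = 10.1807 pm

Minimum photon energy (maximum energy to electron):
E'_min = hc/λ' = 121.7837 keV

Maximum electron kinetic energy:
K_max = E₀ - E'_min = 232.7000 - 121.7837 = 110.9163 keV

(Intermediate values are shown rounded; full precision is carried through to the final answer.)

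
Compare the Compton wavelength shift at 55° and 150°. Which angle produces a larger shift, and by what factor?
150° produces the larger shift by a factor of 4.376

Calculate both shifts using Δλ = λ_C(1 - cos θ):

For θ₁ = 55°:
Δλ₁ = 2.4263 × (1 - cos(55°))
Δλ₁ = 2.4263 × 0.4264
Δλ₁ = 1.0346 pm

For θ₂ = 150°:
Δλ₂ = 2.4263 × (1 - cos(150°))
Δλ₂ = 2.4263 × 1.8660
Δλ₂ = 4.5276 pm

The 150° angle produces the larger shift.
Ratio: 4.5276/1.0346 = 4.376

(Intermediate values are shown rounded; full precision is carried through to the final answer.)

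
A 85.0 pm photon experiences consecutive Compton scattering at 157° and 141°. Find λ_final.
93.9716 pm

Apply Compton shift twice:

First scattering at θ₁ = 157°:
Δλ₁ = λ_C(1 - cos(157°))
Δλ₁ = 2.4263 × 1.9205
Δλ₁ = 4.6597 pm

After first scattering:
λ₁ = 85.0 + 4.6597 = 89.6597 pm

Second scattering at θ₂ = 141°:
Δλ₂ = λ_C(1 - cos(141°))
Δλ₂ = 2.4263 × 1.7771
Δλ₂ = 4.3119 pm

Final wavelength:
λ₂ = 89.6597 + 4.3119 = 93.9716 pm

Total shift: Δλ_total = 4.6597 + 4.3119 = 8.9716 pm

(Intermediate values are shown rounded; full precision is carried through to the final answer.)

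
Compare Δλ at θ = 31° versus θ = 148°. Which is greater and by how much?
148° produces the larger shift by a factor of 12.939

Calculate both shifts using Δλ = λ_C(1 - cos θ):

For θ₁ = 31°:
Δλ₁ = 2.4263 × (1 - cos(31°))
Δλ₁ = 2.4263 × 0.1428
Δλ₁ = 0.3466 pm

For θ₂ = 148°:
Δλ₂ = 2.4263 × (1 - cos(148°))
Δλ₂ = 2.4263 × 1.8480
Δλ₂ = 4.4839 pm

The 148° angle produces the larger shift.
Ratio: 4.4839/0.3466 = 12.939

(Intermediate values are shown rounded; full precision is carried through to the final answer.)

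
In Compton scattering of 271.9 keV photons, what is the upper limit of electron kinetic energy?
140.1776 keV

Maximum energy transfer occurs at θ = 180° (backscattering).

Initial photon: E₀ = 271.9 keV → λ₀ = 4.5599 pm

Maximum Compton shift (at 180°):
Δλ_max = 2λ_C = 2 × 2.4263 = 4.8526 pm

Final wavelength:
λ' = 4.5599 + 4.8526 = 9.4125 pm

Minimum photon energy (maximum energy to electron):
E'_min = hc/λ' = 131.7224 keV

Maximum electron kinetic energy:
K_max = E₀ - E'_min = 271.9000 - 131.7224 = 140.1776 keV

(Intermediate values are shown rounded; full precision is carried through to the final answer.)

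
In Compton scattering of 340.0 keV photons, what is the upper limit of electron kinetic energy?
194.1228 keV

Maximum energy transfer occurs at θ = 180° (backscattering).

Initial photon: E₀ = 340.0 keV → λ₀ = 3.6466 pm

Maximum Compton shift (at 180°):
Δλ_max = 2λ_C = 2 × 2.4263 = 4.8526 pm

Final wavelength:
λ' = 3.6466 + 4.8526 = 8.4992 pm

Minimum photon energy (maximum energy to electron):
E'_min = hc/λ' = 145.8772 keV

Maximum electron kinetic energy:
K_max = E₀ - E'_min = 340.0000 - 145.8772 = 194.1228 keV

(Intermediate values are shown rounded; full precision is carried through to the final answer.)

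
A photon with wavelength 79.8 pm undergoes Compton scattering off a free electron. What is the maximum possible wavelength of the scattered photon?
84.6526 pm (at θ = 180°)

The Compton shift is Δλ = λ_C(1 − cos θ).

Since cos θ ranges from −1 to 1, the factor (1 − cos θ) ranges from 0 to 2; the maximum shift occurs at θ = 180° (backscattering):
Δλ_max = 2λ_C = 2 × 2.4263 pm = 4.8526 pm

Maximum scattered wavelength:
λ'_max = λ₀ + Δλ_max = 79.8 + 4.8526 = 84.6526 pm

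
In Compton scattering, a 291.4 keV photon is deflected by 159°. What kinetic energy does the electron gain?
152.8120 keV

By energy conservation: K_e = E_initial - E_final

First find the scattered photon energy:
Initial wavelength: λ = hc/E = 4.2548 pm
Compton shift: Δλ = λ_C(1 - cos(159°)) = 4.6915 pm
Final wavelength: λ' = 4.2548 + 4.6915 = 8.9462 pm
Final photon energy: E' = hc/λ' = 138.5880 keV

Electron kinetic energy:
K_e = E - E' = 291.4000 - 138.5880 = 152.8120 keV

(Intermediate values are shown rounded; full precision is carried through to the final answer.)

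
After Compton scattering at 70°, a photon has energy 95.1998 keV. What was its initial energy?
108.5000 keV

Convert final energy to wavelength (hc ≈ 1239.842 keV·pm):
λ' = hc/E' = 1239.842 / 95.1998 = 13.0236 pm

Calculate the Compton shift:
Δλ = λ_C(1 - cos(70°))
Δλ = 2.4263 × (1 - cos(70°))
Δλ = 1.5965 pm

Initial wavelength:
λ = λ' - Δλ = 13.0236 - 1.5965 = 11.4271 pm

Initial energy:
E = hc/λ = 1239.842 / 11.4271 = 108.5000 keV

(Intermediate values are shown rounded; full precision is carried through to the final answer.)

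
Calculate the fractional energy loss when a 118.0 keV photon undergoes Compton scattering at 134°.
0.2813 (or 28.13%)

Calculate initial and final photon energies:

Initial: E₀ = 118.0 keV → λ₀ = 10.5071 pm
Compton shift: Δλ = 4.1118 pm
Final wavelength: λ' = 14.6189 pm
Final energy: E' = 84.8109 keV

Fractional energy loss:
(E₀ - E')/E₀ = (118.0000 - 84.8109)/118.0000
= 33.1891/118.0000
= 0.2813
= 28.13%

(Intermediate values are shown rounded; full precision is carried through to the final answer.)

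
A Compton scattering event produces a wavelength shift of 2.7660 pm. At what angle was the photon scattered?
98.05°

From the Compton formula Δλ = λ_C(1 - cos θ), we can solve for θ:

cos θ = 1 - Δλ/λ_C

Given:
- Δλ = 2.7660 pm
- λ_C = h/(m_e·c) ≈ 2.42631024 pm

cos θ = 1 - 2.7660/2.42631024
cos θ = 1 - 1.140003
cos θ = -0.140003

θ = arccos(-0.140003)
θ = 98.05°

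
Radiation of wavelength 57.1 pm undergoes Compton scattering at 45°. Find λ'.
57.8106 pm

Using the Compton formula: λ' = λ + λ_C(1 − cos θ)

For θ = 45°, cos θ = √2/2 (exact) ≈ 0.7071, so:
1 − cos 45° = 1 − (√2/2) ≈ 0.2929

Δλ = λ_C × 0.2929 = 2.4263 × 0.2929 = 0.7106 pm

λ' = 57.1 + 0.7106 = 57.8106 pm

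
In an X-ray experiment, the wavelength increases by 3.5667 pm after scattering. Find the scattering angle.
118.03°

From the Compton formula Δλ = λ_C(1 - cos θ), we can solve for θ:

cos θ = 1 - Δλ/λ_C

Given:
- Δλ = 3.5667 pm
- λ_C = h/(m_e·c) ≈ 2.42631024 pm

cos θ = 1 - 3.5667/2.42631024
cos θ = 1 - 1.470010
cos θ = -0.470010

θ = arccos(-0.470010)
θ = 118.03°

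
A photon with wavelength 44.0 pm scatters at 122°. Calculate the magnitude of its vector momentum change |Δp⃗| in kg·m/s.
2.5324e-23 kg·m/s

Photon momentum magnitude is p = h/λ.

Initial momentum:
p₀ = h/λ = 6.6261e-34/4.4000e-11 = 1.5059e-23 kg·m/s

After scattering:
λ' = λ + Δλ = 44.0 + 3.7121 = 47.7121 pm
p' = h/λ' = 6.6261e-34/4.7712e-11 = 1.3888e-23 kg·m/s

Momentum is a vector; the scattered photon's direction makes angle θ = 122° with the incident direction. The magnitude of the vector change Δp⃗ = p⃗₀ − p⃗' is found from the law of cosines:
|Δp⃗|² = p₀² + p'² − 2p₀p'cos θ
|Δp⃗|² = (1.5059e-23)² + (1.3888e-23)² − 2·1.5059e-23·1.3888e-23·cos(122°)
|Δp⃗| = 2.5324e-23 kg·m/s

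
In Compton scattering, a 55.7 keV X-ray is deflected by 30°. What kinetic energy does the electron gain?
0.8017 keV

By energy conservation: K_e = E_initial - E_final

First find the scattered photon energy:
Initial wavelength: λ = hc/E = 22.2593 pm
Compton shift: Δλ = λ_C(1 - cos(30°)) = 0.3251 pm
Final wavelength: λ' = 22.2593 + 0.3251 = 22.5843 pm
Final photon energy: E' = hc/λ' = 54.8983 keV

Electron kinetic energy:
K_e = E - E' = 55.7000 - 54.8983 = 0.8017 keV

(Intermediate values are shown rounded; full precision is carried through to the final answer.)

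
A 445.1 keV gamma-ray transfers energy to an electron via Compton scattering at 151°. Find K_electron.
276.0447 keV

By energy conservation: K_e = E_initial - E_final

First find the scattered photon energy:
Initial wavelength: λ = hc/E = 2.7855 pm
Compton shift: Δλ = λ_C(1 - cos(151°)) = 4.5484 pm
Final wavelength: λ' = 2.7855 + 4.5484 = 7.3339 pm
Final photon energy: E' = hc/λ' = 169.0553 keV

Electron kinetic energy:
K_e = E - E' = 445.1000 - 169.0553 = 276.0447 keV

(Intermediate values are shown rounded; full precision is carried through to the final answer.)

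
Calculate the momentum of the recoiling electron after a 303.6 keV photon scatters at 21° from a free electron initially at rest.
5.8329e-23 kg·m/s

The electron is initially at rest, so by conservation of momentum:
p⃗_e = p⃗₀ − p⃗'  (incident photon momentum minus scattered photon momentum)

Photon momentum magnitudes (p = h/λ = E/c):
λ₀ = hc/E₀ = 4.0838 pm → p₀ = h/λ₀ = 1.6225e-22 kg·m/s
Δλ = λ_C(1 − cos 21°) = 0.1612 pm
λ' = 4.2450 pm → p' = h/λ' = 1.5609e-22 kg·m/s

The scattered photon makes angle θ = 21° with the incident direction, so by the law of cosines:
|p⃗_e|² = p₀² + p'² − 2p₀p'cos θ
|p⃗_e|² = (1.6225e-22)² + (1.5609e-22)² − 2·1.6225e-22·1.5609e-22·cos(21°)
|p⃗_e| = 5.8329e-23 kg·m/s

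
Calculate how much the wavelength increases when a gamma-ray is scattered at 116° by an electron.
3.4899 pm

Using the Compton scattering formula:
Δλ = λ_C(1 - cos θ)

where λ_C = h/(m_e·c) ≈ 2.4263 pm is the Compton wavelength of an electron.

For θ = 116°:
cos(116°) = -0.4384
1 - cos(116°) = 1.4384

Δλ = 2.4263 × 1.4384
Δλ = 3.4899 pm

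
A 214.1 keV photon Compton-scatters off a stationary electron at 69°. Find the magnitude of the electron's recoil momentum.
1.1760e-22 kg·m/s

The electron is initially at rest, so by conservation of momentum:
p⃗_e = p⃗₀ − p⃗'  (incident photon momentum minus scattered photon momentum)

Photon momentum magnitudes (p = h/λ = E/c):
λ₀ = hc/E₀ = 5.7909 pm → p₀ = h/λ₀ = 1.1442e-22 kg·m/s
Δλ = λ_C(1 − cos 69°) = 1.5568 pm
λ' = 7.3477 pm → p' = h/λ' = 9.0178e-23 kg·m/s

The scattered photon makes angle θ = 69° with the incident direction, so by the law of cosines:
|p⃗_e|² = p₀² + p'² − 2p₀p'cos θ
|p⃗_e|² = (1.1442e-22)² + (9.0178e-23)² − 2·1.1442e-22·9.0178e-23·cos(69°)
|p⃗_e| = 1.1760e-22 kg·m/s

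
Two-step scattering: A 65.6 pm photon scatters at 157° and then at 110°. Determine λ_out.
73.5159 pm

Apply Compton shift twice:

First scattering at θ₁ = 157°:
Δλ₁ = λ_C(1 - cos(157°))
Δλ₁ = 2.4263 × 1.9205
Δλ₁ = 4.6597 pm

After first scattering:
λ₁ = 65.6 + 4.6597 = 70.2597 pm

Second scattering at θ₂ = 110°:
Δλ₂ = λ_C(1 - cos(110°))
Δλ₂ = 2.4263 × 1.3420
Δλ₂ = 3.2562 pm

Final wavelength:
λ₂ = 70.2597 + 3.2562 = 73.5159 pm

Total shift: Δλ_total = 4.6597 + 3.2562 = 7.9159 pm

(Intermediate values are shown rounded; full precision is carried through to the final answer.)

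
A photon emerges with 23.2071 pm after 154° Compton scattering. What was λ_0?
18.6000 pm

From λ' = λ + Δλ, we have λ = λ' - Δλ

First calculate the Compton shift:
Δλ = λ_C(1 - cos θ)
Δλ = 2.4263 × (1 - cos(154°))
Δλ = 2.4263 × 1.8988
Δλ = 4.6071 pm

Initial wavelength:
λ = λ' - Δλ
λ = 23.2071 - 4.6071
λ = 18.6000 pm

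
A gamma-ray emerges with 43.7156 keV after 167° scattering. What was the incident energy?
52.6001 keV

Convert final energy to wavelength (hc ≈ 1239.842 keV·pm):
λ' = hc/E' = 1239.842 / 43.7156 = 28.3615 pm

Calculate the Compton shift:
Δλ = λ_C(1 - cos(167°))
Δλ = 2.4263 × (1 - cos(167°))
Δλ = 4.7904 pm

Initial wavelength:
λ = λ' - Δλ = 28.3615 - 4.7904 = 23.5711 pm

Initial energy:
E = hc/λ = 1239.842 / 23.5711 = 52.6001 keV

(Intermediate values are shown rounded; full precision is carried through to the final answer.)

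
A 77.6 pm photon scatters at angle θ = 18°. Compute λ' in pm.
77.7188 pm

Using the Compton scattering formula:
λ' = λ + Δλ = λ + λ_C(1 - cos θ)

Given:
- Initial wavelength λ = 77.6 pm
- Scattering angle θ = 18°
- Compton wavelength λ_C ≈ 2.4263 pm

Calculate the shift:
Δλ = 2.4263 × (1 - cos(18°))
Δλ = 2.4263 × 0.0489
Δλ = 0.1188 pm

Final wavelength:
λ' = 77.6 + 0.1188 = 77.7188 pm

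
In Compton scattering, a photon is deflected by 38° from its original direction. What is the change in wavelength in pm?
0.5144 pm

Using the Compton scattering formula:
Δλ = λ_C(1 - cos θ)

where λ_C = h/(m_e·c) ≈ 2.4263 pm is the Compton wavelength of an electron.

For θ = 38°:
cos(38°) = 0.7880
1 - cos(38°) = 0.2120

Δλ = 2.4263 × 0.2120
Δλ = 0.5144 pm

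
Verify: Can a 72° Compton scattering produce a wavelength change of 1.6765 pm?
Yes, consistent

Calculate the expected shift for θ = 72°:

Δλ_expected = λ_C(1 - cos(72°))
Δλ_expected = 2.4263 × (1 - cos(72°))
Δλ_expected = 2.4263 × 0.6910
Δλ_expected = 1.6765 pm

Given shift: 1.6765 pm
Expected shift: 1.6765 pm
Difference: 0.0000 pm

The values match. This is consistent with Compton scattering at the stated angle.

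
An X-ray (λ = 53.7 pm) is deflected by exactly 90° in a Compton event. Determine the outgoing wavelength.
56.1263 pm

Using the Compton formula: λ' = λ + λ_C(1 − cos θ)

For θ = 90°, cos θ = 0 (exact) = 0.0000, so:
1 − cos 90° = 1 − (0) = 1.0000

Δλ = λ_C × 1.0000 = 2.4263 × 1.0000 = 2.4263 pm

λ' = 53.7 + 2.4263 = 56.1263 pm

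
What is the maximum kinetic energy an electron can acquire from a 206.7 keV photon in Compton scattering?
92.4382 keV

Maximum energy transfer occurs at θ = 180° (backscattering).

Initial photon: E₀ = 206.7 keV → λ₀ = 5.9983 pm

Maximum Compton shift (at 180°):
Δλ_max = 2λ_C = 2 × 2.4263 = 4.8526 pm

Final wavelength:
λ' = 5.9983 + 4.8526 = 10.8509 pm

Minimum photon energy (maximum energy to electron):
E'_min = hc/λ' = 114.2618 keV

Maximum electron kinetic energy:
K_max = E₀ - E'_min = 206.7000 - 114.2618 = 92.4382 keV

(Intermediate values are shown rounded; full precision is carried through to the final answer.)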